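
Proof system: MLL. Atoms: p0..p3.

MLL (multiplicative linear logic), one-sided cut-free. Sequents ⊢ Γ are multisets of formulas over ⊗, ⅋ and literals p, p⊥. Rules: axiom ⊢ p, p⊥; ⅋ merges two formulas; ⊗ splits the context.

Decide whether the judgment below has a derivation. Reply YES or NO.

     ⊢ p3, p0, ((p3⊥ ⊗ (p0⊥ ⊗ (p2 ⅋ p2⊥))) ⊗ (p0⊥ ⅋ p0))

Proof tree:
[⊗]  ⊢ p3, p0, ((p3⊥ ⊗ (p0⊥ ⊗ (p2 ⅋ p2⊥))) ⊗ (p0⊥ ⅋ p0))
  [⊗]  ⊢ p3, p0, (p3⊥ ⊗ (p0⊥ ⊗ (p2 ⅋ p2⊥)))
    [Ax]  ⊢ p3, p3⊥
    [⊗]  ⊢ p0, (p0⊥ ⊗ (p2 ⅋ p2⊥))
      [Ax]  ⊢ p0, p0⊥
      [⅋]  ⊢ (p2 ⅋ p2⊥)
        [Ax]  ⊢ p2, p2⊥
  [⅋]  ⊢ (p0⊥ ⅋ p0)
    [Ax]  ⊢ p0, p0⊥

Result: YES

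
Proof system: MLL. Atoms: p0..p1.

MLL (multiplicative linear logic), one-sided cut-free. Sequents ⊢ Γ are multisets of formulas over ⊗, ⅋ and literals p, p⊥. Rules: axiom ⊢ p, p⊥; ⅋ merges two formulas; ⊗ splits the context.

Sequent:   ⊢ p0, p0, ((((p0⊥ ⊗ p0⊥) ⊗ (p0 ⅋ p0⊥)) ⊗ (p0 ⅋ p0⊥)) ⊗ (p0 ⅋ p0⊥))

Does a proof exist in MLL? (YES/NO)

Derivation (root first):
[⊗]  ⊢ p0, p0, ((((p0⊥ ⊗ p0⊥) ⊗ (p0 ⅋ p0⊥)) ⊗ (p0 ⅋ p0⊥)) ⊗ (p0 ⅋ p0⊥))
  [⊗]  ⊢ p0, p0, (((p0⊥ ⊗ p0⊥) ⊗ (p0 ⅋ p0⊥)) ⊗ (p0 ⅋ p0⊥))
    [⊗]  ⊢ p0, p0, ((p0⊥ ⊗ p0⊥) ⊗ (p0 ⅋ p0⊥))
      [⊗]  ⊢ p0, p0, (p0⊥ ⊗ p0⊥)
        [Ax]  ⊢ p0, p0⊥
        [Ax]  ⊢ p0, p0⊥
      [⅋]  ⊢ (p0 ⅋ p0⊥)
        [Ax]  ⊢ p0, p0⊥
    [⅋]  ⊢ (p0 ⅋ p0⊥)
      [Ax]  ⊢ p0, p0⊥
  [⅋]  ⊢ (p0 ⅋ p0⊥)
    [Ax]  ⊢ p0, p0⊥

Result: YES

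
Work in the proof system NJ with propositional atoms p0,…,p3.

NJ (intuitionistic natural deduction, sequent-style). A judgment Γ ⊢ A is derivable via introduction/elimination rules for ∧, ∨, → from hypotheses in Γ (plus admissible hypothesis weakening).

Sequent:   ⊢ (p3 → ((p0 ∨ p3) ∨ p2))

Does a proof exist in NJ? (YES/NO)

Derivation (root first):
[→I]  ⊢ (p3 → ((p0 ∨ p3) ∨ p2))
  [∨I₁] p3 ⊢ ((p0 ∨ p3) ∨ p2)
    [∨I₂] p3 ⊢ (p0 ∨ p3)
      [Ax] p3 ⊢ p3

Result: YES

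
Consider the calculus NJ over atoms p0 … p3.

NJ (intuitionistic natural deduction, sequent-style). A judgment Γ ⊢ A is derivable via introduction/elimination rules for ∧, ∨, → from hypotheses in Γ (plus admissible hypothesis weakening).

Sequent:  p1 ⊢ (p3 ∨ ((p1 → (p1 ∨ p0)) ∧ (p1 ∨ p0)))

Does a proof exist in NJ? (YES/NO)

Derivation (root first):
[∨I₂] p1 ⊢ (p3 ∨ ((p1 → (p1 ∨ p0)) ∧ (p1 ∨ p0)))
  [∧I] p1 ⊢ ((p1 → (p1 ∨ p0)) ∧ (p1 ∨ p0))
    [→I]  ⊢ (p1 → (p1 ∨ p0))
      [∨I₁] p1 ⊢ (p1 ∨ p0)
        [Ax] p1 ⊢ p1
    [∨I₁] p1 ⊢ (p1 ∨ p0)
      [Ax] p1 ⊢ p1

Result: YES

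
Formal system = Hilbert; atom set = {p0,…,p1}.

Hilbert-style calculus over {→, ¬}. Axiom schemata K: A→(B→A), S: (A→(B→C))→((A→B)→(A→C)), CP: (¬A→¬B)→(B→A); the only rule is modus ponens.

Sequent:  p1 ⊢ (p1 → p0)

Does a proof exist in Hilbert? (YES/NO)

Truth-table refutation:
  v=00: Γ:[p1=F] Δ:[(p1 → p0)=T] refutes=False
  v=01: Γ:[p1=T] Δ:[(p1 → p0)=F] refutes=True  ← countermodel

Result: NO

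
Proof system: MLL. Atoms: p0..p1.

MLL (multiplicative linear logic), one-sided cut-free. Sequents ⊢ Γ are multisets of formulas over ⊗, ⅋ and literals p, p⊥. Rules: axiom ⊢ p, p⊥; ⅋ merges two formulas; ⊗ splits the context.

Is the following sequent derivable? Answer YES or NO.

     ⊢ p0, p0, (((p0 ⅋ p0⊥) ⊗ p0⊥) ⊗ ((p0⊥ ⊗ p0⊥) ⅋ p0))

Derivation trace:
[⊗]  ⊢ p0, p0, (((p0 ⅋ p0⊥) ⊗ p0⊥) ⊗ ((p0⊥ ⊗ p0⊥) ⅋ p0))
  [⊗]  ⊢ p0, ((p0 ⅋ p0⊥) ⊗ p0⊥)
    [⅋]  ⊢ (p0 ⅋ p0⊥)
      [Ax]  ⊢ p0, p0⊥
    [Ax]  ⊢ p0, p0⊥
  [⅋]  ⊢ p0, ((p0⊥ ⊗ p0⊥) ⅋ p0)
    [⊗]  ⊢ p0, p0, (p0⊥ ⊗ p0⊥)
      [Ax]  ⊢ p0, p0⊥
      [Ax]  ⊢ p0, p0⊥

Result: YES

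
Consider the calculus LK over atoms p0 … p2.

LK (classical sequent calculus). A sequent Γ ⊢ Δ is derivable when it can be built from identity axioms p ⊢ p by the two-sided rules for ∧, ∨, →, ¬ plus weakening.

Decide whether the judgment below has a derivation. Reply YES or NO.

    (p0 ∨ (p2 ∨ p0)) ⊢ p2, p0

Proof tree:
[∨L] (p0 ∨ (p2 ∨ p0)) ⊢ p2, p0
  [Ax] p0 ⊢ p0
  [∨L] (p2 ∨ p0) ⊢ p2, p0
    [Ax] p2 ⊢ p2
    [Ax] p0 ⊢ p0

Result: YES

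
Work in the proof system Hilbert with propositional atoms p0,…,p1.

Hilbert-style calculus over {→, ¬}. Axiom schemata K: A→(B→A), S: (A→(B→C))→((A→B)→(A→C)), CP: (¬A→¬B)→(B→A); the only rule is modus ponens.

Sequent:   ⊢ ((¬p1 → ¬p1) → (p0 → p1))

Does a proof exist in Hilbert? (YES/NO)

Search for a countermodel by truth-table:
  v=00: Γ:[] Δ:[((¬p1 → ¬p1) → (p0 → p1))=T] refutes=False
  v=01: Γ:[] Δ:[((¬p1 → ¬p1) → (p0 → p1))=T] refutes=False
  v=10: Γ:[] Δ:[((¬p1 → ¬p1) → (p0 → p1))=F] refutes=True  ← countermodel

Result: NO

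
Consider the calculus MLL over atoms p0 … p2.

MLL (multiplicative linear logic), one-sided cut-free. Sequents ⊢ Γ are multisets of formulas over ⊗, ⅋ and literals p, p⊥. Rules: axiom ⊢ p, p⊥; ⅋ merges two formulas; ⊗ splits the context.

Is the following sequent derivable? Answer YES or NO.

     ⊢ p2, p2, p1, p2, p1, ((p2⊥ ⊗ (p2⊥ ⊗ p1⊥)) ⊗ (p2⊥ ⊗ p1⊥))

Derivation trace:
[⊗]  ⊢ p2, p2, p1, p2, p1, ((p2⊥ ⊗ (p2⊥ ⊗ p1⊥)) ⊗ (p2⊥ ⊗ p1⊥))
  [⊗]  ⊢ p2, p2, p1, (p2⊥ ⊗ (p2⊥ ⊗ p1⊥))
    [Ax]  ⊢ p2, p2⊥
    [⊗]  ⊢ p2, p1, (p2⊥ ⊗ p1⊥)
      [Ax]  ⊢ p2, p2⊥
      [Ax]  ⊢ p1, p1⊥
  [⊗]  ⊢ p2, p1, (p2⊥ ⊗ p1⊥)
    [Ax]  ⊢ p2, p2⊥
    [Ax]  ⊢ p1, p1⊥

Result: YES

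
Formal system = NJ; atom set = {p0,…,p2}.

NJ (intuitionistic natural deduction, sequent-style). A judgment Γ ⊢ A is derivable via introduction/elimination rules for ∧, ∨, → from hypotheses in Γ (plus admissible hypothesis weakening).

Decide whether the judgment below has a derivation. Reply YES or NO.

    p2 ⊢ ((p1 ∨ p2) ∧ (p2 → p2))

Derivation (root first):
[∧I] p2 ⊢ ((p1 ∨ p2) ∧ (p2 → p2))
  [∨I₂] p2 ⊢ (p1 ∨ p2)
    [Ax] p2 ⊢ p2
  [→I]  ⊢ (p2 → p2)
    [Ax] p2 ⊢ p2

Result: YES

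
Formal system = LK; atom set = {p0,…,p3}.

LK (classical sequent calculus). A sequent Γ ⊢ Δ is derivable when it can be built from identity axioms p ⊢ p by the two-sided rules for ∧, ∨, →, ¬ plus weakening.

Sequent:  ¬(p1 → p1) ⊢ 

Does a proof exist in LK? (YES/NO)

Derivation (root first):
[¬L] ¬(p1 → p1) ⊢ 
  [→R]  ⊢ (p1 → p1)
    [Ax] p1 ⊢ p1

Result: YES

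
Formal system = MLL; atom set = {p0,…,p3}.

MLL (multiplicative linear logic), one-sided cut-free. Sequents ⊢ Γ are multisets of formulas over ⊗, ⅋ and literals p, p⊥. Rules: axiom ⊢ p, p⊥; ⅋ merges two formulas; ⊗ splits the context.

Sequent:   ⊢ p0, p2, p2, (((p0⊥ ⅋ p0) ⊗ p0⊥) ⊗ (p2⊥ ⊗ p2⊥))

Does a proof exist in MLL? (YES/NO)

Derivation trace:
[⊗]  ⊢ p0, p2, p2, (((p0⊥ ⅋ p0) ⊗ p0⊥) ⊗ (p2⊥ ⊗ p2⊥))
  [⊗]  ⊢ p0, ((p0⊥ ⅋ p0) ⊗ p0⊥)
    [⅋]  ⊢ (p0⊥ ⅋ p0)
      [Ax]  ⊢ p0, p0⊥
    [Ax]  ⊢ p0, p0⊥
  [⊗]  ⊢ p2, p2, (p2⊥ ⊗ p2⊥)
    [Ax]  ⊢ p2, p2⊥
    [Ax]  ⊢ p2, p2⊥

Result: YES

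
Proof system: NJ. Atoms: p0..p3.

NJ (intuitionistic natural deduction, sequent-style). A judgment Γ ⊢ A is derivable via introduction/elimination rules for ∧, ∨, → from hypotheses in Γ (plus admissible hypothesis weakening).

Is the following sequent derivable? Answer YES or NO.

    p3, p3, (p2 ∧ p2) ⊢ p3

Derivation trace:
[Wk] p3, p3, (p2 ∧ p2) ⊢ p3
  [Wk] p3, p3 ⊢ p3
    [Ax] p3 ⊢ p3

Result: YES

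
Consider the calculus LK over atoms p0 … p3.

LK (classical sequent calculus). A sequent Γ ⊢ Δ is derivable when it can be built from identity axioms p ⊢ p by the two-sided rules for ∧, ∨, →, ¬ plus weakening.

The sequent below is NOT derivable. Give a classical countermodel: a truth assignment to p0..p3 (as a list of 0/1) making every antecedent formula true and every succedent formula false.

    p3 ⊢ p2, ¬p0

Truth-table refutation:
  v=0000: Γ:[p3=F] Δ:[p2=F, ¬p0=T] refutes=False
  v=0001: Γ:[p3=T] Δ:[p2=F, ¬p0=T] refutes=False
  v=0010: Γ:[p3=F] Δ:[p2=T, ¬p0=T] refutes=False
  v=0011: Γ:[p3=T] Δ:[p2=T, ¬p0=T] refutes=False
  v=0100: Γ:[p3=F] Δ:[p2=F, ¬p0=T] refutes=False
  v=0101: Γ:[p3=T] Δ:[p2=F, ¬p0=T] refutes=False
  v=0110: Γ:[p3=F] Δ:[p2=T, ¬p0=T] refutes=False
  v=0111: Γ:[p3=T] Δ:[p2=T, ¬p0=T] refutes=False
  v=1000: Γ:[p3=F] Δ:[p2=F, ¬p0=F] refutes=False
  v=1001: Γ:[p3=T] Δ:[p2=F, ¬p0=F] refutes=True  ← countermodel

Result: [1, 0, 0, 1]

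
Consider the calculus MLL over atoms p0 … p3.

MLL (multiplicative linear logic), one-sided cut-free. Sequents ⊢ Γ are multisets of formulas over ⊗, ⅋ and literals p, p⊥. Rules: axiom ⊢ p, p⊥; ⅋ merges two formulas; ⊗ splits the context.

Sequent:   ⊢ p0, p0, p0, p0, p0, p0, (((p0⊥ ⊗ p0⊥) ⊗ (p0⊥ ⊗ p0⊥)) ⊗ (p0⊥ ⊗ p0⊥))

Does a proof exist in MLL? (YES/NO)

Proof tree:
[⊗]  ⊢ p0, p0, p0, p0, p0, p0, (((p0⊥ ⊗ p0⊥) ⊗ (p0⊥ ⊗ p0⊥)) ⊗ (p0⊥ ⊗ p0⊥))
  [⊗]  ⊢ p0, p0, p0, p0, ((p0⊥ ⊗ p0⊥) ⊗ (p0⊥ ⊗ p0⊥))
    [⊗]  ⊢ p0, p0, (p0⊥ ⊗ p0⊥)
      [Ax]  ⊢ p0, p0⊥
      [Ax]  ⊢ p0, p0⊥
    [⊗]  ⊢ p0, p0, (p0⊥ ⊗ p0⊥)
      [Ax]  ⊢ p0, p0⊥
      [Ax]  ⊢ p0, p0⊥
  [⊗]  ⊢ p0, p0, (p0⊥ ⊗ p0⊥)
    [Ax]  ⊢ p0, p0⊥
    [Ax]  ⊢ p0, p0⊥

Result: YES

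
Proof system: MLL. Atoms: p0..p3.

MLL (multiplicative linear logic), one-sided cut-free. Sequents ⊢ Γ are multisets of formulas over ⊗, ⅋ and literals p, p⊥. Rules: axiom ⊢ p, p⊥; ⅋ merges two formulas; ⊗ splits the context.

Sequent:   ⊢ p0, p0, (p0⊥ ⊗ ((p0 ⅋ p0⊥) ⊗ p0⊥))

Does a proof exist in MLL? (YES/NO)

Proof tree:
[⊗]  ⊢ p0, p0, (p0⊥ ⊗ ((p0 ⅋ p0⊥) ⊗ p0⊥))
  [Ax]  ⊢ p0, p0⊥
  [⊗]  ⊢ p0, ((p0 ⅋ p0⊥) ⊗ p0⊥)
    [⅋]  ⊢ (p0 ⅋ p0⊥)
      [Ax]  ⊢ p0, p0⊥
    [Ax]  ⊢ p0, p0⊥

Result: YES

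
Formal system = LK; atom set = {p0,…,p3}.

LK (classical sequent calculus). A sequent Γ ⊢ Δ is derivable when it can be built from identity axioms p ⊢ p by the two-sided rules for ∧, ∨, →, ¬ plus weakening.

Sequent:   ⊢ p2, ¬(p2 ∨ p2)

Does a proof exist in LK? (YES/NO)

Derivation trace:
[¬R]  ⊢ p2, ¬(p2 ∨ p2)
  [∨L] (p2 ∨ p2) ⊢ p2
    [Ax] p2 ⊢ p2
    [Ax] p2 ⊢ p2

Result: YES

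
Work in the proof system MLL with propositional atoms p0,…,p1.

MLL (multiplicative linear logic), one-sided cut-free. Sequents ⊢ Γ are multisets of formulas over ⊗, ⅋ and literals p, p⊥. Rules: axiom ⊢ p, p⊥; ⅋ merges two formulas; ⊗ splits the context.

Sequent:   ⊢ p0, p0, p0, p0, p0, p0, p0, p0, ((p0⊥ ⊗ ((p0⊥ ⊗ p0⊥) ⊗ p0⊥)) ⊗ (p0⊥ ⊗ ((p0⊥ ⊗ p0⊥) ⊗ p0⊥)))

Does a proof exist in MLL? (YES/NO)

Proof tree:
[⊗]  ⊢ p0, p0, p0, p0, p0, p0, p0, p0, ((p0⊥ ⊗ ((p0⊥ ⊗ p0⊥) ⊗ p0⊥)) ⊗ (p0⊥ ⊗ ((p0⊥ ⊗ p0⊥) ⊗ p0⊥)))
  [⊗]  ⊢ p0, p0, p0, p0, (p0⊥ ⊗ ((p0⊥ ⊗ p0⊥) ⊗ p0⊥))
    [Ax]  ⊢ p0, p0⊥
    [⊗]  ⊢ p0, p0, p0, ((p0⊥ ⊗ p0⊥) ⊗ p0⊥)
      [⊗]  ⊢ p0, p0, (p0⊥ ⊗ p0⊥)
        [Ax]  ⊢ p0, p0⊥
        [Ax]  ⊢ p0, p0⊥
      [Ax]  ⊢ p0, p0⊥
  [⊗]  ⊢ p0, p0, p0, p0, (p0⊥ ⊗ ((p0⊥ ⊗ p0⊥) ⊗ p0⊥))
    [Ax]  ⊢ p0, p0⊥
    [⊗]  ⊢ p0, p0, p0, ((p0⊥ ⊗ p0⊥) ⊗ p0⊥)
      [⊗]  ⊢ p0, p0, (p0⊥ ⊗ p0⊥)
        [Ax]  ⊢ p0, p0⊥
        [Ax]  ⊢ p0, p0⊥
      [Ax]  ⊢ p0, p0⊥

Result: YES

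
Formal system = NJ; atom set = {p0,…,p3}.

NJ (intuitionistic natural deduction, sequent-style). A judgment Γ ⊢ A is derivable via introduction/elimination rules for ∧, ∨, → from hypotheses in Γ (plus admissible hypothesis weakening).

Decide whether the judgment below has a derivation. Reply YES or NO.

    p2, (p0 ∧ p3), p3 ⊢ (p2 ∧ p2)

Proof tree:
[∧I] p2, (p0 ∧ p3), p3 ⊢ (p2 ∧ p2)
  [Wk] p2, p2, (p0 ∧ p3) ⊢ p2
    [Wk] p2, p2 ⊢ p2
      [Ax] p2 ⊢ p2
  [Wk] p2, p2, p3 ⊢ p2
    [Wk] p2, p2 ⊢ p2
      [Ax] p2 ⊢ p2

Result: YES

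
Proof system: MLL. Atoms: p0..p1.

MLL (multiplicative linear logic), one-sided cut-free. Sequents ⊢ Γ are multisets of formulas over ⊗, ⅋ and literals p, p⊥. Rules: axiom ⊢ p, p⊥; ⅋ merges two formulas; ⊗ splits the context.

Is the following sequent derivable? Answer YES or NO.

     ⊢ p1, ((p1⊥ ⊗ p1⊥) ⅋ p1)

Proof tree:
[⅋]  ⊢ p1, ((p1⊥ ⊗ p1⊥) ⅋ p1)
  [⊗]  ⊢ p1, p1, (p1⊥ ⊗ p1⊥)
    [Ax]  ⊢ p1, p1⊥
    [Ax]  ⊢ p1, p1⊥

Result: YES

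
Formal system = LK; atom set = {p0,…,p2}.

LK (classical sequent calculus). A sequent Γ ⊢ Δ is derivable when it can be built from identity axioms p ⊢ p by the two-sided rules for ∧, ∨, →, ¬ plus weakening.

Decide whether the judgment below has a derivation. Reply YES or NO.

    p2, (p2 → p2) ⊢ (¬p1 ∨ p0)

Truth-table refutation:
  v=000: Γ:[p2=F, (p2 → p2)=T] Δ:[(¬p1 ∨ p0)=T] refutes=False
  v=001: Γ:[p2=T, (p2 → p2)=T] Δ:[(¬p1 ∨ p0)=T] refutes=False
  v=010: Γ:[p2=F, (p2 → p2)=T] Δ:[(¬p1 ∨ p0)=F] refutes=False
  v=011: Γ:[p2=T, (p2 → p2)=T] Δ:[(¬p1 ∨ p0)=F] refutes=True  ← countermodel

Result: NO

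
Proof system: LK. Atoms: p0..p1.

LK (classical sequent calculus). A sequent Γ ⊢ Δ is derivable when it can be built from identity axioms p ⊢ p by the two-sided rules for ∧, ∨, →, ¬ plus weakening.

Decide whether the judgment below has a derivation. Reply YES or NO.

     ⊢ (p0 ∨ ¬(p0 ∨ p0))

Proof tree:
[∨R]  ⊢ (p0 ∨ ¬(p0 ∨ p0))
  [¬R]  ⊢ p0, ¬(p0 ∨ p0)
    [∨L] (p0 ∨ p0) ⊢ p0
      [Ax] p0 ⊢ p0
      [Ax] p0 ⊢ p0

Result: YES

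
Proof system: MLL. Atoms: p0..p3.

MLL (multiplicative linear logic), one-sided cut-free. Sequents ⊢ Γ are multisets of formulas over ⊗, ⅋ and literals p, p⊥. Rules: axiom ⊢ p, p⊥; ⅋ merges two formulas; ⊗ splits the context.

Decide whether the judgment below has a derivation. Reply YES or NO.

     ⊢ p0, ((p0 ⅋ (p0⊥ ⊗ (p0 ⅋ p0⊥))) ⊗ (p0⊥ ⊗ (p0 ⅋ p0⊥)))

Proof tree:
[⊗]  ⊢ p0, ((p0 ⅋ (p0⊥ ⊗ (p0 ⅋ p0⊥))) ⊗ (p0⊥ ⊗ (p0 ⅋ p0⊥)))
  [⅋]  ⊢ (p0 ⅋ (p0⊥ ⊗ (p0 ⅋ p0⊥)))
    [⊗]  ⊢ p0, (p0⊥ ⊗ (p0 ⅋ p0⊥))
      [Ax]  ⊢ p0, p0⊥
      [⅋]  ⊢ (p0 ⅋ p0⊥)
        [Ax]  ⊢ p0, p0⊥
  [⊗]  ⊢ p0, (p0⊥ ⊗ (p0 ⅋ p0⊥))
    [Ax]  ⊢ p0, p0⊥
    [⅋]  ⊢ (p0 ⅋ p0⊥)
      [Ax]  ⊢ p0, p0⊥

Result: YES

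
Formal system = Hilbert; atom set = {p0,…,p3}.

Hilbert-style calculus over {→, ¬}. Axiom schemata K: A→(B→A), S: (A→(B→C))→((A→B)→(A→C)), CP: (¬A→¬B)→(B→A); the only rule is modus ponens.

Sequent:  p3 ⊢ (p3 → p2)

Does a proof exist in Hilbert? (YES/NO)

Truth-table refutation:
  v=0000: Γ:[p3=F] Δ:[(p3 → p2)=T] refutes=False
  v=0001: Γ:[p3=T] Δ:[(p3 → p2)=F] refutes=True  ← countermodel

Result: NO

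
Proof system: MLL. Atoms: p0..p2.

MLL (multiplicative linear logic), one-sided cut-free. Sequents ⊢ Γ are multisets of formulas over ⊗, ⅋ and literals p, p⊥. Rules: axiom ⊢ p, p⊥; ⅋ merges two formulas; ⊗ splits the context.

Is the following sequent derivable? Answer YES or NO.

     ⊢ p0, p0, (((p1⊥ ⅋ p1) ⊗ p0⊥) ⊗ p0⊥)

Derivation (root first):
[⊗]  ⊢ p0, p0, (((p1⊥ ⅋ p1) ⊗ p0⊥) ⊗ p0⊥)
  [⊗]  ⊢ p0, ((p1⊥ ⅋ p1) ⊗ p0⊥)
    [⅋]  ⊢ (p1⊥ ⅋ p1)
      [Ax]  ⊢ p1, p1⊥
    [Ax]  ⊢ p0, p0⊥
  [Ax]  ⊢ p0, p0⊥

Result: YES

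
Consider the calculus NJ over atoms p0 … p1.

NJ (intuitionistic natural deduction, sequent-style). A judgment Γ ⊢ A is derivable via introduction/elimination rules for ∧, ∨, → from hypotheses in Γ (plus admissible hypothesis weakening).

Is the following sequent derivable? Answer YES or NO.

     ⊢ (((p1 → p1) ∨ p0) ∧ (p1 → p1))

Derivation trace:
[∧I]  ⊢ (((p1 → p1) ∨ p0) ∧ (p1 → p1))
  [∨I₁]  ⊢ ((p1 → p1) ∨ p0)
    [→I]  ⊢ (p1 → p1)
      [Ax] p1 ⊢ p1
  [→I]  ⊢ (p1 → p1)
    [Ax] p1 ⊢ p1

Result: YES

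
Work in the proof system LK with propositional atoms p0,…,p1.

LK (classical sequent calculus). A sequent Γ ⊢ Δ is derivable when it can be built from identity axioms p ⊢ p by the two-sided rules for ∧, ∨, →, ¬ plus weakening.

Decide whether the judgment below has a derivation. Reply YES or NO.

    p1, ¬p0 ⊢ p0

Search for a countermodel by truth-table:
  v=00: Γ:[p1=F, ¬p0=T] Δ:[p0=F] refutes=False
  v=01: Γ:[p1=T, ¬p0=T] Δ:[p0=F] refutes=True  ← countermodel

Result: NO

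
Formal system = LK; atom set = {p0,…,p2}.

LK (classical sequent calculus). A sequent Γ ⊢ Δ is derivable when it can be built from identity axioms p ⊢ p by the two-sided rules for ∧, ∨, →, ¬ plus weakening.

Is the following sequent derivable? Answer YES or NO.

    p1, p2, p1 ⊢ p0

Search for a countermodel by truth-table:
  v=000: Γ:[p1=F, p2=F, p1=F] Δ:[p0=F] refutes=False
  v=001: Γ:[p1=F, p2=T, p1=F] Δ:[p0=F] refutes=False
  v=010: Γ:[p1=T, p2=F, p1=T] Δ:[p0=F] refutes=False
  v=011: Γ:[p1=T, p2=T, p1=T] Δ:[p0=F] refutes=True  ← countermodel

Result: NO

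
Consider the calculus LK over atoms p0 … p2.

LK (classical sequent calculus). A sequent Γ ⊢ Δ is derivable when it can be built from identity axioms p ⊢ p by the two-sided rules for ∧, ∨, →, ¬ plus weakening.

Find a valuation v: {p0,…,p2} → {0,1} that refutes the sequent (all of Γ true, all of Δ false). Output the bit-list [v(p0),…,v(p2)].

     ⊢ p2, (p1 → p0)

Enumerate valuations to refute Γ ⊢ Δ:
  v=000: Γ:[] Δ:[p2=F, (p1 → p0)=T] refutes=False
  v=001: Γ:[] Δ:[p2=T, (p1 → p0)=T] refutes=False
  v=010: Γ:[] Δ:[p2=F, (p1 → p0)=F] refutes=True  ← countermodel

Result: [0, 1, 0]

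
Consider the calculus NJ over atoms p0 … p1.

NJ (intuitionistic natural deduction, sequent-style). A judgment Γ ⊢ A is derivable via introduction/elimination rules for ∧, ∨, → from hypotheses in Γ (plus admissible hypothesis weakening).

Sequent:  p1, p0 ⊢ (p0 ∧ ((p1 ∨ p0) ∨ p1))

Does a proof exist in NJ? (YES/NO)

Derivation trace:
[∧I] p1, p0 ⊢ (p0 ∧ ((p1 ∨ p0) ∨ p1))
  [Ax] p0 ⊢ p0
  [∨I₁] p1 ⊢ ((p1 ∨ p0) ∨ p1)
    [∨I₁] p1 ⊢ (p1 ∨ p0)
      [Ax] p1 ⊢ p1

Result: YES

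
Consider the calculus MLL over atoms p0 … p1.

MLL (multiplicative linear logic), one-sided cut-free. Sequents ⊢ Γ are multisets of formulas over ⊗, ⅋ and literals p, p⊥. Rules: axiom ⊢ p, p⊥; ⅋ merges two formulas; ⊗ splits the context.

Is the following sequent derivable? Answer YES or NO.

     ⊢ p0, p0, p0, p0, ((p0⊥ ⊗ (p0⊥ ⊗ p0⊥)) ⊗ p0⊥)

Derivation trace:
[⊗]  ⊢ p0, p0, p0, p0, ((p0⊥ ⊗ (p0⊥ ⊗ p0⊥)) ⊗ p0⊥)
  [⊗]  ⊢ p0, p0, p0, (p0⊥ ⊗ (p0⊥ ⊗ p0⊥))
    [Ax]  ⊢ p0, p0⊥
    [⊗]  ⊢ p0, p0, (p0⊥ ⊗ p0⊥)
      [Ax]  ⊢ p0, p0⊥
      [Ax]  ⊢ p0, p0⊥
  [Ax]  ⊢ p0, p0⊥

Result: YES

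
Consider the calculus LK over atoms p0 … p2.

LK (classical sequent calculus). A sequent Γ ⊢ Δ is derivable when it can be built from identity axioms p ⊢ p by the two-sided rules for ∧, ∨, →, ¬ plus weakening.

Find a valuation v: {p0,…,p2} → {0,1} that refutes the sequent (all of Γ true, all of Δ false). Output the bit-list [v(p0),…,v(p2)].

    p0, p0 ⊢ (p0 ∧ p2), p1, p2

Enumerate valuations to refute Γ ⊢ Δ:
  v=000: Γ:[p0=F, p0=F] Δ:[(p0 ∧ p2)=F, p1=F, p2=F] refutes=False
  v=001: Γ:[p0=F, p0=F] Δ:[(p0 ∧ p2)=F, p1=F, p2=T] refutes=False
  v=010: Γ:[p0=F, p0=F] Δ:[(p0 ∧ p2)=F, p1=T, p2=F] refutes=False
  v=011: Γ:[p0=F, p0=F] Δ:[(p0 ∧ p2)=F, p1=T, p2=T] refutes=False
  v=100: Γ:[p0=T, p0=T] Δ:[(p0 ∧ p2)=F, p1=F, p2=F] refutes=True  ← countermodel

Result: [1, 0, 0]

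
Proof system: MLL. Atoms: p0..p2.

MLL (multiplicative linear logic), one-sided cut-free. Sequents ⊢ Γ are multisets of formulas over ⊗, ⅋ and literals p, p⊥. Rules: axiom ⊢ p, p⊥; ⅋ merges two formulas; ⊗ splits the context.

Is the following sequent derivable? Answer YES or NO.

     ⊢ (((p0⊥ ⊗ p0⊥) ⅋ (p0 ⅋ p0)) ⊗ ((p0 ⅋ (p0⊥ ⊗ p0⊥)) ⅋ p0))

Derivation (root first):
[⊗]  ⊢ (((p0⊥ ⊗ p0⊥) ⅋ (p0 ⅋ p0)) ⊗ ((p0 ⅋ (p0⊥ ⊗ p0⊥)) ⅋ p0))
  [⅋]  ⊢ ((p0⊥ ⊗ p0⊥) ⅋ (p0 ⅋ p0))
    [⅋]  ⊢ (p0⊥ ⊗ p0⊥), (p0 ⅋ p0)
      [⊗]  ⊢ p0, p0, (p0⊥ ⊗ p0⊥)
        [Ax]  ⊢ p0, p0⊥
        [Ax]  ⊢ p0, p0⊥
  [⅋]  ⊢ ((p0 ⅋ (p0⊥ ⊗ p0⊥)) ⅋ p0)
    [⅋]  ⊢ p0, (p0 ⅋ (p0⊥ ⊗ p0⊥))
      [⊗]  ⊢ p0, p0, (p0⊥ ⊗ p0⊥)
        [Ax]  ⊢ p0, p0⊥
        [Ax]  ⊢ p0, p0⊥

Result: YES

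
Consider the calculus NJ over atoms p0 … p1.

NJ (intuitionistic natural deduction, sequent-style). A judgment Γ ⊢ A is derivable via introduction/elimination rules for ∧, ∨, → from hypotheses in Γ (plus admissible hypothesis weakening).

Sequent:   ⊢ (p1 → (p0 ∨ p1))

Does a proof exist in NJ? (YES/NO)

Derivation trace:
[→I]  ⊢ (p1 → (p0 ∨ p1))
  [∨I₂] p1 ⊢ (p0 ∨ p1)
    [Ax] p1 ⊢ p1

Result: YES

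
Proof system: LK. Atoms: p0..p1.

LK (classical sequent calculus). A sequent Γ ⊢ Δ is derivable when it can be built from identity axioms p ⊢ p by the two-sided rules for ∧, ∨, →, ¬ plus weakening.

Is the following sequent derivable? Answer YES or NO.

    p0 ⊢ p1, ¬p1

Proof tree:
[¬R] p0 ⊢ p1, ¬p1
  [WL] p1, p0 ⊢ p1
    [Ax] p1 ⊢ p1

Result: YES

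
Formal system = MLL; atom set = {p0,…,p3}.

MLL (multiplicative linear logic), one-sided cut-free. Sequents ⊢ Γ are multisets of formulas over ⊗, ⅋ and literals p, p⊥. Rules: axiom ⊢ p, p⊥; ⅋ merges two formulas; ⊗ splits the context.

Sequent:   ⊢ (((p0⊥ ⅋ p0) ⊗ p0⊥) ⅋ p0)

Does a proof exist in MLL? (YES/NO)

Derivation (root first):
[⅋]  ⊢ (((p0⊥ ⅋ p0) ⊗ p0⊥) ⅋ p0)
  [⊗]  ⊢ p0, ((p0⊥ ⅋ p0) ⊗ p0⊥)
    [⅋]  ⊢ (p0⊥ ⅋ p0)
      [Ax]  ⊢ p0, p0⊥
    [Ax]  ⊢ p0, p0⊥

Result: YES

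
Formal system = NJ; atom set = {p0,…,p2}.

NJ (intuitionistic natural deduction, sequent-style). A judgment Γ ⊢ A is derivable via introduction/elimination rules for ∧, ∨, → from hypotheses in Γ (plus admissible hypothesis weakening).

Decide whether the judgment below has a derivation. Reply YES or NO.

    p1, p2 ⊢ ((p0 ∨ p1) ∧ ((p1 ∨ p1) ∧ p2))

Derivation trace:
[∧I] p1, p2 ⊢ ((p0 ∨ p1) ∧ ((p1 ∨ p1) ∧ p2))
  [∨I₂] p1 ⊢ (p0 ∨ p1)
    [Ax] p1 ⊢ p1
  [∧I] p1, p2 ⊢ ((p1 ∨ p1) ∧ p2)
    [∨I₂] p1 ⊢ (p1 ∨ p1)
      [Ax] p1 ⊢ p1
    [Ax] p2 ⊢ p2

Result: YES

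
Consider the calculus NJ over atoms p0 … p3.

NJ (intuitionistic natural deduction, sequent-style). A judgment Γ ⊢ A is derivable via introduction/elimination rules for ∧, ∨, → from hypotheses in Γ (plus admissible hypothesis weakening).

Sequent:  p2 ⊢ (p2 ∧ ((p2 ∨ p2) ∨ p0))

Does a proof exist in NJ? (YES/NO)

Proof tree:
[∧I] p2 ⊢ (p2 ∧ ((p2 ∨ p2) ∨ p0))
  [Ax] p2 ⊢ p2
  [∨I₁] p2 ⊢ ((p2 ∨ p2) ∨ p0)
    [∨I₂] p2 ⊢ (p2 ∨ p2)
      [Ax] p2 ⊢ p2

Result: YES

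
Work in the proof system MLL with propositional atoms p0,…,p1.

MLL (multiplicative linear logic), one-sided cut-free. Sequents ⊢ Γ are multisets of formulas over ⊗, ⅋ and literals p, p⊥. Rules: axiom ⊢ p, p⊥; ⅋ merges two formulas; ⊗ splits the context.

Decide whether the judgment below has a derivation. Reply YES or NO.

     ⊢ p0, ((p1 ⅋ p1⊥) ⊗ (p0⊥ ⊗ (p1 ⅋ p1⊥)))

Proof tree:
[⊗]  ⊢ p0, ((p1 ⅋ p1⊥) ⊗ (p0⊥ ⊗ (p1 ⅋ p1⊥)))
  [⅋]  ⊢ (p1 ⅋ p1⊥)
    [Ax]  ⊢ p1, p1⊥
  [⊗]  ⊢ p0, (p0⊥ ⊗ (p1 ⅋ p1⊥))
    [Ax]  ⊢ p0, p0⊥
    [⅋]  ⊢ (p1 ⅋ p1⊥)
      [Ax]  ⊢ p1, p1⊥

Result: YES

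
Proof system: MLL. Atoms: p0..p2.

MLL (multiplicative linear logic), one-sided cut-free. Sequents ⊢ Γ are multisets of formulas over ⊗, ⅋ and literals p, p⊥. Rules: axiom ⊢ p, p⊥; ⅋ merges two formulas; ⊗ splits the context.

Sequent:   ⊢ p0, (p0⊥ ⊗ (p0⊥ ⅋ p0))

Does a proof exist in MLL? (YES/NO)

Derivation trace:
[⊗]  ⊢ p0, (p0⊥ ⊗ (p0⊥ ⅋ p0))
  [Ax]  ⊢ p0, p0⊥
  [⅋]  ⊢ (p0⊥ ⅋ p0)
    [Ax]  ⊢ p0, p0⊥

Result: YES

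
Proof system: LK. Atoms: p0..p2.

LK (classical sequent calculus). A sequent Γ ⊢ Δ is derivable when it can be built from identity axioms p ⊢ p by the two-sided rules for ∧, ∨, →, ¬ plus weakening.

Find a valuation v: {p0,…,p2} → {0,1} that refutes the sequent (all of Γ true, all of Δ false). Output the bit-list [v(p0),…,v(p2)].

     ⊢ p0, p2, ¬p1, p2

Search for a countermodel by truth-table:
  v=000: Γ:[] Δ:[p0=F, p2=F, ¬p1=T, p2=F] refutes=False
  v=001: Γ:[] Δ:[p0=F, p2=T, ¬p1=T, p2=T] refutes=False
  v=010: Γ:[] Δ:[p0=F, p2=F, ¬p1=F, p2=F] refutes=True  ← countermodel

Result: [0, 1, 0]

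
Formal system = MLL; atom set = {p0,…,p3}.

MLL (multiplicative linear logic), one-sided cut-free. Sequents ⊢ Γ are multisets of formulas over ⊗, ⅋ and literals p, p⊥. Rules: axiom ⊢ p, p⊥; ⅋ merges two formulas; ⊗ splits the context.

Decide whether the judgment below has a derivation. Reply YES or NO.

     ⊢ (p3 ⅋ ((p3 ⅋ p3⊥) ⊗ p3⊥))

Derivation trace:
[⅋]  ⊢ (p3 ⅋ ((p3 ⅋ p3⊥) ⊗ p3⊥))
  [⊗]  ⊢ p3, ((p3 ⅋ p3⊥) ⊗ p3⊥)
    [⅋]  ⊢ (p3 ⅋ p3⊥)
      [Ax]  ⊢ p3, p3⊥
    [Ax]  ⊢ p3, p3⊥

Result: YES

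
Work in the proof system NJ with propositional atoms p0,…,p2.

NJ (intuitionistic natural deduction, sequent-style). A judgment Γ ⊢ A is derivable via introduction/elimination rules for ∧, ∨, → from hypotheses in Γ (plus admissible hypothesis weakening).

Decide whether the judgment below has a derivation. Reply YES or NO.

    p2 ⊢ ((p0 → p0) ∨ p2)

Derivation trace:
[Wk] p2 ⊢ ((p0 → p0) ∨ p2)
  [∨I₁]  ⊢ ((p0 → p0) ∨ p2)
    [→I]  ⊢ (p0 → p0)
      [Ax] p0 ⊢ p0

Result: YES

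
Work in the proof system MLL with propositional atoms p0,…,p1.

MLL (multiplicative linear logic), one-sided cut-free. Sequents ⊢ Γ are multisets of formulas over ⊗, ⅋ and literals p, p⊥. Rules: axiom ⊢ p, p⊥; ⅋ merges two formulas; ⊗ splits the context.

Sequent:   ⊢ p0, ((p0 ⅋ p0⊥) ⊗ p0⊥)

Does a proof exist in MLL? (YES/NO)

Derivation (root first):
[⊗]  ⊢ p0, ((p0 ⅋ p0⊥) ⊗ p0⊥)
  [⅋]  ⊢ (p0 ⅋ p0⊥)
    [Ax]  ⊢ p0, p0⊥
  [Ax]  ⊢ p0, p0⊥

Result: YES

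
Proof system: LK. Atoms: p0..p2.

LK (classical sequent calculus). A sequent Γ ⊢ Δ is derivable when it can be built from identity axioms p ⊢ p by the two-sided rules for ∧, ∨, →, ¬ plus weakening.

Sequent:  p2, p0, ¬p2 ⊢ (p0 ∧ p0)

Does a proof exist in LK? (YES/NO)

Derivation trace:
[¬L] p2, p0, ¬p2 ⊢ (p0 ∧ p0)
  [∧R] p2, p0 ⊢ p2, (p0 ∧ p0)
    [WR] p2 ⊢ p2, p0
      [Ax] p2 ⊢ p2
    [Ax] p0 ⊢ p0

Result: YES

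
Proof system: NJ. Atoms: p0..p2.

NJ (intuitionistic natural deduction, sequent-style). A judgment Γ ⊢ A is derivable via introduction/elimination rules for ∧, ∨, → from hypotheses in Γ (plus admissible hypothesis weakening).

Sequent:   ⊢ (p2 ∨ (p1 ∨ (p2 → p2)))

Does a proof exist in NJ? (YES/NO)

Derivation (root first):
[∨I₂]  ⊢ (p2 ∨ (p1 ∨ (p2 → p2)))
  [∨I₂]  ⊢ (p1 ∨ (p2 → p2))
    [→I]  ⊢ (p2 → p2)
      [Ax] p2 ⊢ p2

Result: YES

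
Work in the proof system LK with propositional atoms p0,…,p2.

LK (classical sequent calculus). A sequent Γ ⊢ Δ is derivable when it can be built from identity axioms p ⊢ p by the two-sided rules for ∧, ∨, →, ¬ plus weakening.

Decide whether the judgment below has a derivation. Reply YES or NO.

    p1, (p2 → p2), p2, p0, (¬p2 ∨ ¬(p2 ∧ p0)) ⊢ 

Proof tree:
[∨L] p1, (p2 → p2), p2, p0, (¬p2 ∨ ¬(p2 ∧ p0)) ⊢ 
  [¬L] p2, (p2 → p2), ¬p2 ⊢ 
    [→L] p2, (p2 → p2) ⊢ p2
      [Ax] p2 ⊢ p2
      [Ax] p2 ⊢ p2
  [¬L] p2, p0, p1, ¬(p2 ∧ p0) ⊢ 
    [WL] p2, p0, p1 ⊢ (p2 ∧ p0)
      [∧R] p2, p0 ⊢ (p2 ∧ p0)
        [Ax] p2 ⊢ p2
        [Ax] p0 ⊢ p0

Result: YES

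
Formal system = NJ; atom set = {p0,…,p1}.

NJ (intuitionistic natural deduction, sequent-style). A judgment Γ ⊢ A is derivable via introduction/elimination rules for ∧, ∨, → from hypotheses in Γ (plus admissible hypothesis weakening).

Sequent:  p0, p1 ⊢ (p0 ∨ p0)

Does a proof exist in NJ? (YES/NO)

Derivation trace:
[∨I₂] p0, p1 ⊢ (p0 ∨ p0)
  [Wk] p0, p1 ⊢ p0
    [Ax] p0 ⊢ p0

Result: YES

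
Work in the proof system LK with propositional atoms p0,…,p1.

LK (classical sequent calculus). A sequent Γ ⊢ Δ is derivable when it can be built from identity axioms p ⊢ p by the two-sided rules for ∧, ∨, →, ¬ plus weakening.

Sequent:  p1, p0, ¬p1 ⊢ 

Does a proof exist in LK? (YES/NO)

Proof tree:
[¬L] p1, p0, ¬p1 ⊢ 
  [WL] p1, p0 ⊢ p1
    [Ax] p1 ⊢ p1

Result: YES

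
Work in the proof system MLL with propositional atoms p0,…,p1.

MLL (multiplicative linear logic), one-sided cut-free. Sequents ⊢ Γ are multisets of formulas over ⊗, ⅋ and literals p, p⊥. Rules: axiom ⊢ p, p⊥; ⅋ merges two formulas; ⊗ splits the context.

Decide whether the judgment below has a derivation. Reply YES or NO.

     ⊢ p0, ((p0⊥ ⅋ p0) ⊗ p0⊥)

Derivation (root first):
[⊗]  ⊢ p0, ((p0⊥ ⅋ p0) ⊗ p0⊥)
  [⅋]  ⊢ (p0⊥ ⅋ p0)
    [Ax]  ⊢ p0, p0⊥
  [Ax]  ⊢ p0, p0⊥

Result: YES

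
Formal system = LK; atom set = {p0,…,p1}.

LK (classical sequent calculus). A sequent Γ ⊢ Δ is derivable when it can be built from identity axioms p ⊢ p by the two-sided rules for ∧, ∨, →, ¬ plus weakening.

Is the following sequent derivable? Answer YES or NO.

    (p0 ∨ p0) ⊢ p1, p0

Derivation (root first):
[∨L] (p0 ∨ p0) ⊢ p1, p0
  [WR] p0 ⊢ p0, p0, p1
    [WR] p0 ⊢ p0, p0
      [Ax] p0 ⊢ p0
  [Ax] p0 ⊢ p0

Result: YES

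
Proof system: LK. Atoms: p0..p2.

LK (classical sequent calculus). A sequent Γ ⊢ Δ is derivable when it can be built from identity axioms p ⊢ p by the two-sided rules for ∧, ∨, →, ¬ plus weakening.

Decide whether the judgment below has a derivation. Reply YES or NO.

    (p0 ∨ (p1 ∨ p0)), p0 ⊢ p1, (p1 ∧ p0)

Search for a countermodel by truth-table:
  v=000: Γ:[(p0 ∨ (p1 ∨ p0))=F, p0=F] Δ:[p1=F, (p1 ∧ p0)=F] refutes=False
  v=001: Γ:[(p0 ∨ (p1 ∨ p0))=F, p0=F] Δ:[p1=F, (p1 ∧ p0)=F] refutes=False
  v=010: Γ:[(p0 ∨ (p1 ∨ p0))=T, p0=F] Δ:[p1=T, (p1 ∧ p0)=F] refutes=False
  v=011: Γ:[(p0 ∨ (p1 ∨ p0))=T, p0=F] Δ:[p1=T, (p1 ∧ p0)=F] refutes=False
  v=100: Γ:[(p0 ∨ (p1 ∨ p0))=T, p0=T] Δ:[p1=F, (p1 ∧ p0)=F] refutes=True  ← countermodel

Result: NO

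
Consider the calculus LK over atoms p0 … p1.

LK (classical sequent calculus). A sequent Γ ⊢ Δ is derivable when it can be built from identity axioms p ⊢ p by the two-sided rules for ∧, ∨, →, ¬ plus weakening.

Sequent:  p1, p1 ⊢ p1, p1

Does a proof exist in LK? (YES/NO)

Derivation trace:
[WL] p1, p1 ⊢ p1, p1
  [WR] p1 ⊢ p1, p1
    [Ax] p1 ⊢ p1

Result: YES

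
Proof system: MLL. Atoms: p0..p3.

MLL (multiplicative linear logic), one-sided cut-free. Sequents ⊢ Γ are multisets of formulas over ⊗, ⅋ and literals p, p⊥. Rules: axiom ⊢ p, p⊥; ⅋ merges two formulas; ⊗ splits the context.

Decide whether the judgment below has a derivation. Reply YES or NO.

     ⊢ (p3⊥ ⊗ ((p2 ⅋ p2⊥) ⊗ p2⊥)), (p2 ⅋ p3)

Proof tree:
[⅋]  ⊢ (p3⊥ ⊗ ((p2 ⅋ p2⊥) ⊗ p2⊥)), (p2 ⅋ p3)
  [⊗]  ⊢ p3, p2, (p3⊥ ⊗ ((p2 ⅋ p2⊥) ⊗ p2⊥))
    [Ax]  ⊢ p3, p3⊥
    [⊗]  ⊢ p2, ((p2 ⅋ p2⊥) ⊗ p2⊥)
      [⅋]  ⊢ (p2 ⅋ p2⊥)
        [Ax]  ⊢ p2, p2⊥
      [Ax]  ⊢ p2, p2⊥

Result: YES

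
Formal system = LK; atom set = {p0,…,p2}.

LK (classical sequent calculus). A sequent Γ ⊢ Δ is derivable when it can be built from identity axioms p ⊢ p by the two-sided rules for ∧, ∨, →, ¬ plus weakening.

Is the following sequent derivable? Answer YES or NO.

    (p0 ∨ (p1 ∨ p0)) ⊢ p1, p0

Proof tree:
[∨L] (p0 ∨ (p1 ∨ p0)) ⊢ p1, p0
  [Ax] p0 ⊢ p0
  [∨L] (p1 ∨ p0) ⊢ p1, p0
    [Ax] p1 ⊢ p1
    [Ax] p0 ⊢ p0

Result: YES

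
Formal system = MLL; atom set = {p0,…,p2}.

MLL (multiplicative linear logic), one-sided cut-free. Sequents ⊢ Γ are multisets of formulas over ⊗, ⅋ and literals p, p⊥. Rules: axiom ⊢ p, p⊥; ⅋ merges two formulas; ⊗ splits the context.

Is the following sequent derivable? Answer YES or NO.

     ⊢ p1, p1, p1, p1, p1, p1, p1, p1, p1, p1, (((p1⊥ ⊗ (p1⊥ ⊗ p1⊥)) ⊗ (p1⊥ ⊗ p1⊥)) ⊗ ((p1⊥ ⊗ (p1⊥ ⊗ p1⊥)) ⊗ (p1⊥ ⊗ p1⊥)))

Proof tree:
[⊗]  ⊢ p1, p1, p1, p1, p1, p1, p1, p1, p1, p1, (((p1⊥ ⊗ (p1⊥ ⊗ p1⊥)) ⊗ (p1⊥ ⊗ p1⊥)) ⊗ ((p1⊥ ⊗ (p1⊥ ⊗ p1⊥)) ⊗ (p1⊥ ⊗ p1⊥)))
  [⊗]  ⊢ p1, p1, p1, p1, p1, ((p1⊥ ⊗ (p1⊥ ⊗ p1⊥)) ⊗ (p1⊥ ⊗ p1⊥))
    [⊗]  ⊢ p1, p1, p1, (p1⊥ ⊗ (p1⊥ ⊗ p1⊥))
      [Ax]  ⊢ p1, p1⊥
      [⊗]  ⊢ p1, p1, (p1⊥ ⊗ p1⊥)
        [Ax]  ⊢ p1, p1⊥
        [Ax]  ⊢ p1, p1⊥
    [⊗]  ⊢ p1, p1, (p1⊥ ⊗ p1⊥)
      [Ax]  ⊢ p1, p1⊥
      [Ax]  ⊢ p1, p1⊥
  [⊗]  ⊢ p1, p1, p1, p1, p1, ((p1⊥ ⊗ (p1⊥ ⊗ p1⊥)) ⊗ (p1⊥ ⊗ p1⊥))
    [⊗]  ⊢ p1, p1, p1, (p1⊥ ⊗ (p1⊥ ⊗ p1⊥))
      [Ax]  ⊢ p1, p1⊥
      [⊗]  ⊢ p1, p1, (p1⊥ ⊗ p1⊥)
        [Ax]  ⊢ p1, p1⊥
        [Ax]  ⊢ p1, p1⊥
    [⊗]  ⊢ p1, p1, (p1⊥ ⊗ p1⊥)
      [Ax]  ⊢ p1, p1⊥
      [Ax]  ⊢ p1, p1⊥

Result: YES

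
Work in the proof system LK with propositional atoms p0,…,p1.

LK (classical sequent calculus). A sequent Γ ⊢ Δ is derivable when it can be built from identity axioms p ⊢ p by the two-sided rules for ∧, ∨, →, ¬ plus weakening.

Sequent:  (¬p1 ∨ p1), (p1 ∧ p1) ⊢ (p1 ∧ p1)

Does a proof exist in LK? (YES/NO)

Derivation (root first):
[∧L] (¬p1 ∨ p1), (p1 ∧ p1) ⊢ (p1 ∧ p1)
  [WL] p1, (¬p1 ∨ p1), p1 ⊢ (p1 ∧ p1)
    [∨L] p1, (¬p1 ∨ p1) ⊢ (p1 ∧ p1)
      [¬L] p1, ¬p1 ⊢ 
        [Ax] p1 ⊢ p1
      [∧R] p1 ⊢ (p1 ∧ p1)
        [Ax] p1 ⊢ p1
        [Ax] p1 ⊢ p1

Result: YES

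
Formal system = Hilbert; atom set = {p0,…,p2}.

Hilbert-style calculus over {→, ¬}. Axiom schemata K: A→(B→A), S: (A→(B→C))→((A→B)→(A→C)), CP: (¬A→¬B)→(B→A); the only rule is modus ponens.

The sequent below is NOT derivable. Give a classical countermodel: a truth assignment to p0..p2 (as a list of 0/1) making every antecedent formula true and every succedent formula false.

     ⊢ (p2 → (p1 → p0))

Search for a countermodel by truth-table:
  v=000: Γ:[] Δ:[(p2 → (p1 → p0))=T] refutes=False
  v=001: Γ:[] Δ:[(p2 → (p1 → p0))=T] refutes=False
  v=010: Γ:[] Δ:[(p2 → (p1 → p0))=T] refutes=False
  v=011: Γ:[] Δ:[(p2 → (p1 → p0))=F] refutes=True  ← countermodel

Result: [0, 1, 1]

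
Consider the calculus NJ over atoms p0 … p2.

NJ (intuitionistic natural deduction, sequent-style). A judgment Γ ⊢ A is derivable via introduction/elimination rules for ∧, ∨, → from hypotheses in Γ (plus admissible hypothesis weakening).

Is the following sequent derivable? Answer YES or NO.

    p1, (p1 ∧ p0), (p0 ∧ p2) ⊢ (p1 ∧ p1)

Derivation (root first):
[∧I] p1, (p1 ∧ p0), (p0 ∧ p2) ⊢ (p1 ∧ p1)
  [Ax] p1 ⊢ p1
  [Wk] p1, (p1 ∧ p0), (p0 ∧ p2) ⊢ p1
    [Wk] p1, (p1 ∧ p0) ⊢ p1
      [Ax] p1 ⊢ p1

Result: YES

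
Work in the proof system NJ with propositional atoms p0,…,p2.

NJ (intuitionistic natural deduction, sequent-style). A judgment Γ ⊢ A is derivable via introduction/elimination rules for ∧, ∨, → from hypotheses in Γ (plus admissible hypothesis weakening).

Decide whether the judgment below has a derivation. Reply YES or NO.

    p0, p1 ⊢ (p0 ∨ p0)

Derivation trace:
[∨I₂] p0, p1 ⊢ (p0 ∨ p0)
  [Wk] p0, p1 ⊢ p0
    [Ax] p0 ⊢ p0

Result: YES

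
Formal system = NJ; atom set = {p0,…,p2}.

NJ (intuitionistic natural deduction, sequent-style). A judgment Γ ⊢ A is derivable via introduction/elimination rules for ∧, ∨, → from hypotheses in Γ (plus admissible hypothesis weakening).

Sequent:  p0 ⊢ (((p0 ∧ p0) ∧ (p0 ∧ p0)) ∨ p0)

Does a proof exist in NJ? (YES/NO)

Proof tree:
[∨I₁] p0 ⊢ (((p0 ∧ p0) ∧ (p0 ∧ p0)) ∨ p0)
  [∧I] p0 ⊢ ((p0 ∧ p0) ∧ (p0 ∧ p0))
    [∧I] p0 ⊢ (p0 ∧ p0)
      [Ax] p0 ⊢ p0
      [Ax] p0 ⊢ p0
    [∧I] p0 ⊢ (p0 ∧ p0)
      [Ax] p0 ⊢ p0
      [Ax] p0 ⊢ p0

Result: YES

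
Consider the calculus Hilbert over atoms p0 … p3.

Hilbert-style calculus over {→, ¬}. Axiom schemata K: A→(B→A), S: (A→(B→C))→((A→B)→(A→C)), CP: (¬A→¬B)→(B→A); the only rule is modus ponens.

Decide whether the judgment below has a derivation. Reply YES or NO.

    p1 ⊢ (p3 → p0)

Enumerate valuations to refute Γ ⊢ Δ:
  v=0000: Γ:[p1=F] Δ:[(p3 → p0)=T] refutes=False
  v=0001: Γ:[p1=F] Δ:[(p3 → p0)=F] refutes=False
  v=0010: Γ:[p1=F] Δ:[(p3 → p0)=T] refutes=False
  v=0011: Γ:[p1=F] Δ:[(p3 → p0)=F] refutes=False
  v=0100: Γ:[p1=T] Δ:[(p3 → p0)=T] refutes=False
  v=0101: Γ:[p1=T] Δ:[(p3 → p0)=F] refutes=True  ← countermodel

Result: NO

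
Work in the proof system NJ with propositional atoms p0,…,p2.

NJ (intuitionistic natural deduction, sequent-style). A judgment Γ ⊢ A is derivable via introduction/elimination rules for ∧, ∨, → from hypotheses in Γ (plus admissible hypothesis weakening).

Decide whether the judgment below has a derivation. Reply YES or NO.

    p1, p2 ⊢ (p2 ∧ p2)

Derivation (root first):
[∧I] p1, p2 ⊢ (p2 ∧ p2)
  [Wk] p2, p1 ⊢ p2
    [Ax] p2 ⊢ p2
  [Ax] p2 ⊢ p2

Result: YES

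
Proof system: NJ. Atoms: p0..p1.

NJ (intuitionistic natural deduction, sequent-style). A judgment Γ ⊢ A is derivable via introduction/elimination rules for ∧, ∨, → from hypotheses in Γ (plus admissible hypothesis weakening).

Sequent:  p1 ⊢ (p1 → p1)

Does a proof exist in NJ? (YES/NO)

Proof tree:
[Wk] p1 ⊢ (p1 → p1)
  [→I]  ⊢ (p1 → p1)
    [Ax] p1 ⊢ p1

Result: YES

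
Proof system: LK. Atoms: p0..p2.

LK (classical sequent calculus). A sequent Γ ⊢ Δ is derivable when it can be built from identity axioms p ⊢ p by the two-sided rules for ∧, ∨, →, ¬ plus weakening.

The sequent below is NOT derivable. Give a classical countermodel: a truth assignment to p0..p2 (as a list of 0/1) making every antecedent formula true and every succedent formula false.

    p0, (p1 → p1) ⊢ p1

Enumerate valuations to refute Γ ⊢ Δ:
  v=000: Γ:[p0=F, (p1 → p1)=T] Δ:[p1=F] refutes=False
  v=001: Γ:[p0=F, (p1 → p1)=T] Δ:[p1=F] refutes=False
  v=010: Γ:[p0=F, (p1 → p1)=T] Δ:[p1=T] refutes=False
  v=011: Γ:[p0=F, (p1 → p1)=T] Δ:[p1=T] refutes=False
  v=100: Γ:[p0=T, (p1 → p1)=T] Δ:[p1=F] refutes=True  ← countermodel

Result: [1, 0, 0]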